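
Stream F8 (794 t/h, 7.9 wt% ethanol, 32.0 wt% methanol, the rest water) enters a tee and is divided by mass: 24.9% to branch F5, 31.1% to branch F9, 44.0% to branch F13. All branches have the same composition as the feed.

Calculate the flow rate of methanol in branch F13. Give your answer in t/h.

Branch F13 total = 0.440×794 = 349.36 t/h.
methanol in F13 = 0.320×349.36 = 111.8 t/h.

111.8 t/h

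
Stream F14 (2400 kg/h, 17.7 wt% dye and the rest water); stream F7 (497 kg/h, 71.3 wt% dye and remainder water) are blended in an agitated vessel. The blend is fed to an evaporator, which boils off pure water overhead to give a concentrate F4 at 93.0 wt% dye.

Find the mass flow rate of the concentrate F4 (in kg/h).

dye entering = 2400×0.177 + 497×0.713 = 779.16 kg/h.
All dye reports to F4, so F4 = 779.16/0.930 = 837.81 kg/h.

837.8 kg/h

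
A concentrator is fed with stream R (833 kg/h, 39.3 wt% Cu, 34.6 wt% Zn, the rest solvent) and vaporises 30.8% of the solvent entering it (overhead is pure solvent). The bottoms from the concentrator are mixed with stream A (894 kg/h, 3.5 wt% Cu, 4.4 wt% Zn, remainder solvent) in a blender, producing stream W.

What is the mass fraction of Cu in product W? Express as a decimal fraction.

0.216

Vapour removed = 0.308×0.261×833 = 66.963 kg/h; concentrate = 766.04 kg/h.
Cu reaching the mixer = 327.37 (from concentrate) + 894×0.035 = 358.66 kg/h.
Product flow = 766.04 + 894 = 1660 kg/h; Cu fraction = 0.216.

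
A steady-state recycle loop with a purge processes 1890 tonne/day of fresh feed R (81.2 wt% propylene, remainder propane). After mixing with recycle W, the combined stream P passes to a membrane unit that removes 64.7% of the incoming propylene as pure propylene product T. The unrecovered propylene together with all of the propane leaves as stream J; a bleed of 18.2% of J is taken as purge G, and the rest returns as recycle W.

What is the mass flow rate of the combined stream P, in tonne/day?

propane enters only via R and leaves only via the purge: 1890×0.188 = 0.182×(propane in J), and the membrane unit passes all propane, so propane in P = propane in J = 1952.3 tonne/day.
propylene in P: m_A = 1890×0.812 + (1−0.182)·(1−0.647)·m_A, so m_A = 1534.7/0.7112 = 2157.7 tonne/day.
P = 2157.7 + 1952.3 = 4110 tonne/day.

4110 tonne/day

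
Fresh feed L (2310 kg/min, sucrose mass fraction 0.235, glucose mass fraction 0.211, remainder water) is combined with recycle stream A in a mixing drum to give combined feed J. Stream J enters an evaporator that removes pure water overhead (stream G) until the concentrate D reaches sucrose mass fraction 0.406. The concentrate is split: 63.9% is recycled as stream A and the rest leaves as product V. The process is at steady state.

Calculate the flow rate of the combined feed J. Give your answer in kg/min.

Overall sucrose balance (none leaves overhead): sucrose in fresh feed = sucrose in product, i.e. 2310×0.235 = (1−0.639)·D·0.406.
D = 542.85/(0.406×0.361) = 3703.8 kg/min.
Recycle A = 0.639×3703.8 = 2366.7 kg/min.
Combined feed J = 2310 + 2366.7 = 4676.7 kg/min.

4677 kg/min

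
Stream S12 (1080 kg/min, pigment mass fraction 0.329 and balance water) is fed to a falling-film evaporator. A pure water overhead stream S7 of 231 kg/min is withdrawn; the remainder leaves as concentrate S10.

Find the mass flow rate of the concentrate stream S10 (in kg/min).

849 kg/min

Concentrate = 1080 − 231 = 849 kg/min.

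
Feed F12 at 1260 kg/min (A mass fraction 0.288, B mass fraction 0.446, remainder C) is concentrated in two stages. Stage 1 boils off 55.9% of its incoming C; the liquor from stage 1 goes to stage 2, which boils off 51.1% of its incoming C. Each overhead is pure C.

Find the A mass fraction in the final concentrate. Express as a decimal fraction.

C in feed = 1260×0.266 = 335.16 kg/min.
After stage 1: C left = (1−0.559)×335.16 = 147.81; stream total = 1072.6 kg/min.
After stage 2: C left = (1−0.511)×147.81 = 72.277; final concentrate = 997.12 kg/min.
A fraction = 362.88/997.12 = 0.364.

0.364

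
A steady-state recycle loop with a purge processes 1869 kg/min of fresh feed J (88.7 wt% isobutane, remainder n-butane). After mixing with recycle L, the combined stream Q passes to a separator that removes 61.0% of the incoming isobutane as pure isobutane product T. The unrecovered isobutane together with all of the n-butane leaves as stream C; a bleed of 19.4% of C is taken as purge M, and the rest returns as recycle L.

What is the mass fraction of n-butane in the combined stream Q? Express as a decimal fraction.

n-butane enters only via J and leaves only via the purge: 1869×0.113 = 0.194×(n-butane in C), and the separator passes all n-butane, so n-butane in Q = n-butane in C = 1088.6 kg/min.
isobutane in Q: m_A = 1869×0.887 + (1−0.194)·(1−0.610)·m_A, so m_A = 1657.8/0.6857 = 2417.8 kg/min.
Q = 2417.8 + 1088.6 = 3506.5 kg/min.
n-butane fraction in Q = 1088.6/3506.5 = 0.3105.

0.3105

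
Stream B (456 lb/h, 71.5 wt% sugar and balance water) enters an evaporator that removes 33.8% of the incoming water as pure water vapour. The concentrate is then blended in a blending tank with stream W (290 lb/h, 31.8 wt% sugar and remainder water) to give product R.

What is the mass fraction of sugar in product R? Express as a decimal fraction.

Vapour removed = 0.338×0.285×456 = 43.926 lb/h; concentrate = 412.07 lb/h.
sugar reaching the mixer = 326.04 (from concentrate) + 290×0.318 = 418.26 lb/h.
Product flow = 412.07 + 290 = 702.07 lb/h; sugar fraction = 0.596.

0.596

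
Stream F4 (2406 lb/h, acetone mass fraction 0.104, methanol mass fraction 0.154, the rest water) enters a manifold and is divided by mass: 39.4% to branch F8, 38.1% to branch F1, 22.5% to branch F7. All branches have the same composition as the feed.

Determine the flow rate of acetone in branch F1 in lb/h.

95.34 lb/h

Branch F1 total = 0.381×2406 = 916.69 lb/h.
acetone in F1 = 0.104×916.69 = 95.335 lb/h.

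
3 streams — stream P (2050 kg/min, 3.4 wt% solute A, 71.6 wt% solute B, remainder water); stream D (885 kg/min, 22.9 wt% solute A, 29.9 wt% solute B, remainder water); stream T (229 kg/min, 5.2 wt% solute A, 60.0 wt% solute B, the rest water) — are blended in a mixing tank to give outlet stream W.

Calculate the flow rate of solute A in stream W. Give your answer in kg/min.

284.3 kg/min

solute A out = solute A in = 2050×0.034 + 885×0.229 + 229×0.052 = 284.27 kg/min.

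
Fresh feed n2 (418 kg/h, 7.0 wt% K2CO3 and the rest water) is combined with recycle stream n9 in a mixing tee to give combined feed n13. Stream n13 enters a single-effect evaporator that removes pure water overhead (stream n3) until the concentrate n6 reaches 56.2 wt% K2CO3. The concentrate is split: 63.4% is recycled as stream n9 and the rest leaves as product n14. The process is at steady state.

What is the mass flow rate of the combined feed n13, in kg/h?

Overall K2CO3 balance (none leaves overhead): K2CO3 in fresh feed = K2CO3 in product, i.e. 418×0.070 = (1−0.634)·n6·0.562.
n6 = 29.26/(0.562×0.366) = 142.25 kg/h.
Recycle n9 = 0.634×142.25 = 90.187 kg/h.
Combined feed n13 = 418 + 90.187 = 508.19 kg/h.

508.2 kg/h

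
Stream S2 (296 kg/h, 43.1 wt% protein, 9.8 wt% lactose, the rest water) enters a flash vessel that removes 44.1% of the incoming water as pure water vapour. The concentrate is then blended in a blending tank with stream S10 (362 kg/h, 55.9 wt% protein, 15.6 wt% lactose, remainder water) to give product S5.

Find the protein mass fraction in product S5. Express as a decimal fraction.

0.553

Vapour removed = 0.441×0.471×296 = 61.482 kg/h; concentrate = 234.52 kg/h.
protein reaching the mixer = 127.58 (from concentrate) + 362×0.559 = 329.93 kg/h.
Product flow = 234.52 + 362 = 596.52 kg/h; protein fraction = 0.553.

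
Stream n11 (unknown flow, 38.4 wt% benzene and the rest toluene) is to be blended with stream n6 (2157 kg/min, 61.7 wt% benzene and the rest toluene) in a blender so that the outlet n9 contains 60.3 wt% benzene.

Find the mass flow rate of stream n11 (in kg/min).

Let n11 be the unknown flow. Total out = 2157 + n11.
benzene balance: 1330.9 + 0.384·n11 = 0.603·(2157 + n11)
(0.384 − 0.603)·n11 = 0.603×2157 − 1330.9 = -30.198
n11 = -30.198 / -0.219 = 137.89 kg/min

137.9 kg/min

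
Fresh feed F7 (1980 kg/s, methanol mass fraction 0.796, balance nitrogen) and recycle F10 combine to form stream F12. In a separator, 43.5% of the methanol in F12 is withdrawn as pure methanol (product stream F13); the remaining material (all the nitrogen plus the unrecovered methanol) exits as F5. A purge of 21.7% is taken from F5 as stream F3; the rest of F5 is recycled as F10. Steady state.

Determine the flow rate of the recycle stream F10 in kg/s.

2708 kg/s

nitrogen enters only via F7 and leaves only via the purge: 1980×0.204 = 0.217×(nitrogen in F5), and the separator passes all nitrogen, so nitrogen in F12 = nitrogen in F5 = 1861.4 kg/s.
methanol in F12: m_A = 1980×0.796 + (1−0.217)·(1−0.435)·m_A, so m_A = 1576.1/0.5576 = 2826.5 kg/s.
F5 = (1−0.435)×2826.5 + 1861.4 = 3458.4 kg/s.
Recycle F10 = (1−0.217)×3458.4 = 2707.9 kg/s.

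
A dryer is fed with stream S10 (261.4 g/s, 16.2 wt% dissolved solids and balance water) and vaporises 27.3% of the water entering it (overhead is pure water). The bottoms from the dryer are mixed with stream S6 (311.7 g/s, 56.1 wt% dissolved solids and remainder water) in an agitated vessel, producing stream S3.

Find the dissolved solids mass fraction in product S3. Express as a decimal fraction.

Vapour removed = 0.273×0.838×261.4 = 59.802 g/s; concentrate = 201.6 g/s.
dissolved solids reaching the mixer = 42.347 (from concentrate) + 311.7×0.561 = 217.21 g/s.
Product flow = 201.6 + 311.7 = 513.3 g/s; dissolved solids fraction = 0.423.

0.423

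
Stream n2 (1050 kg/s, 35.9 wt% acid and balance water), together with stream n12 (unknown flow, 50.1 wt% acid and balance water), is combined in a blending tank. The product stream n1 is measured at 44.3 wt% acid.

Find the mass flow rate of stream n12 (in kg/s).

1521 kg/s

Let n12 be the unknown flow. Total out = 1050 + n12.
acid balance: 376.95 + 0.501·n12 = 0.443·(1050 + n12)
(0.501 − 0.443)·n12 = 0.443×1050 − 376.95 = 88.2
n12 = 88.2 / 0.058 = 1520.7 kg/s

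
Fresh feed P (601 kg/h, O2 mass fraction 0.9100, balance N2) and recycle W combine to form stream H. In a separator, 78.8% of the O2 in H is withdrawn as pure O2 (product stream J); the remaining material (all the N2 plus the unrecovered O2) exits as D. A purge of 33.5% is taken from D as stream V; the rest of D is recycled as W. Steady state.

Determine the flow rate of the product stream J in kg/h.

501.7 kg/h

O2 in H: m_A = 601×0.910 + (1−0.335)·(1−0.788)·m_A, so m_A = 546.91/0.8590 = 636.67 kg/h.
Product J = 0.788×636.67 = 501.69 kg/h.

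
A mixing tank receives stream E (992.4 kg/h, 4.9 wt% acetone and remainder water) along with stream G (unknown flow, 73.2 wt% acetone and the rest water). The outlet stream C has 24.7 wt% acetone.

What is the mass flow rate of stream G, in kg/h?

405.1 kg/h

Let G be the unknown flow. Total out = 992.4 + G.
acetone balance: 48.628 + 0.732·G = 0.247·(992.4 + G)
(0.732 − 0.247)·G = 0.247×992.4 − 48.628 = 196.5
G = 196.5 / 0.485 = 405.14 kg/h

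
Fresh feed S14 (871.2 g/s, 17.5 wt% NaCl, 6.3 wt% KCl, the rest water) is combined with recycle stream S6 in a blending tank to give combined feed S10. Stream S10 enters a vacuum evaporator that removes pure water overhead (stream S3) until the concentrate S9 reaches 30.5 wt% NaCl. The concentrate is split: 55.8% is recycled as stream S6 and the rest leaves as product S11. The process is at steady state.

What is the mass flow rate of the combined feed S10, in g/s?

Overall NaCl balance (none leaves overhead): NaCl in fresh feed = NaCl in product, i.e. 871.2×0.175 = (1−0.558)·S9·0.305.
S9 = 152.46/(0.305×0.442) = 1130.9 g/s.
Recycle S6 = 0.558×1130.9 = 631.06 g/s.
Combined feed S10 = 871.2 + 631.06 = 1502.3 g/s.

1502 g/s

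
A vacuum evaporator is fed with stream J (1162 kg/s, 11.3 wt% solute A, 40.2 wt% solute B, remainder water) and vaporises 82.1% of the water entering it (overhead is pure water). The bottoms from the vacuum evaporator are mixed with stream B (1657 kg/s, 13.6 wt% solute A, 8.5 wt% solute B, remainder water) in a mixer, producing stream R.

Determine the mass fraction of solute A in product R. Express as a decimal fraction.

Vapour removed = 0.821×0.485×1162 = 462.69 kg/s; concentrate = 699.31 kg/s.
solute A reaching the mixer = 131.31 (from concentrate) + 1657×0.136 = 356.66 kg/s.
Product flow = 699.31 + 1657 = 2356.3 kg/s; solute A fraction = 0.151.

0.151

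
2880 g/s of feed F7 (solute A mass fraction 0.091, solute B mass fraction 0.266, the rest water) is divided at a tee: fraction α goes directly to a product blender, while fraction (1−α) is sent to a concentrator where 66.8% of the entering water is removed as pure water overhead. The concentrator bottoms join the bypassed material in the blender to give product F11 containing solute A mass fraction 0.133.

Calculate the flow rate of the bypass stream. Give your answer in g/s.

All 2880×0.091 = 262.08 g/s of solute A reaches F11, so F11 = 262.08/0.133 = 1970.5 g/s and vapour = 909.47 g/s.
The evaporator receives (1−α)·2880 of feed at 0.643 water and removes 0.668 of that water:
0.668×0.643×(1−α)×2880 = 909.47
(1−α) = 909.47/1237 = 0.7352;  α = 0.2648.
Bypass flow = 0.2648×2880 = 762.6 g/s.

762.6 g/s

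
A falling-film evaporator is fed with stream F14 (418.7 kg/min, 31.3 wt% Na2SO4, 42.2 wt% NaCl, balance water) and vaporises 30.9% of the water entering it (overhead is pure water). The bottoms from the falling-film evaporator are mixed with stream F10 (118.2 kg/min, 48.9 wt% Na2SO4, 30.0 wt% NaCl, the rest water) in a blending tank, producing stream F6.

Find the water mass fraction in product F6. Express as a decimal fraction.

0.202

Vapour removed = 0.309×0.265×418.7 = 34.285 kg/min; concentrate = 384.41 kg/min.
water reaching the mixer = 76.67 (from concentrate) + 118.2×0.211 = 101.61 kg/min.
Product flow = 384.41 + 118.2 = 502.61 kg/min; water fraction = 0.202.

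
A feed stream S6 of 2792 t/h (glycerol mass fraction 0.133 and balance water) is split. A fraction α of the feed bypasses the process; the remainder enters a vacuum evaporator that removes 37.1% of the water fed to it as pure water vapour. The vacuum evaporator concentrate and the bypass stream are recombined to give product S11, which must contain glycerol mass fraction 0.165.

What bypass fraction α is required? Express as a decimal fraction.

All 2792×0.133 = 371.34 t/h of glycerol reaches S11, so S11 = 371.34/0.165 = 2250.5 t/h and vapour = 541.48 t/h.
The evaporator receives (1−α)·2792 of feed at 0.867 water and removes 0.371 of that water:
0.371×0.867×(1−α)×2792 = 541.48
(1−α) = 541.48/898.07 = 0.6029;  α = 0.3971.

0.397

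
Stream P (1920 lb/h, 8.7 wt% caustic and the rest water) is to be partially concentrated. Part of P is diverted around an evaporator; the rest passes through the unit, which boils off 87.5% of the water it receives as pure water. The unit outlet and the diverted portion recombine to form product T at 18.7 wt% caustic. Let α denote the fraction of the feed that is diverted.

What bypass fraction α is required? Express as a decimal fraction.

0.331

All 1920×0.087 = 167.04 lb/h of caustic reaches T, so T = 167.04/0.187 = 893.26 lb/h and vapour = 1026.7 lb/h.
The evaporator receives (1−α)·1920 of feed at 0.913 water and removes 0.875 of that water:
0.875×0.913×(1−α)×1920 = 1026.7
(1−α) = 1026.7/1533.8 = 0.6694;  α = 0.3306.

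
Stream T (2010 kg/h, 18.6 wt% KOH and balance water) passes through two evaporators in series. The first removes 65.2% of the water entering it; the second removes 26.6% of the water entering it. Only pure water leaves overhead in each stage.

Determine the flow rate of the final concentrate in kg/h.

water in feed = 2010×0.814 = 1636.1 kg/h.
After stage 1: water left = (1−0.652)×1636.1 = 569.38; stream total = 943.24 kg/h.
After stage 2: water left = (1−0.266)×569.38 = 417.92; final concentrate = 791.78 kg/h.

791.8 kg/h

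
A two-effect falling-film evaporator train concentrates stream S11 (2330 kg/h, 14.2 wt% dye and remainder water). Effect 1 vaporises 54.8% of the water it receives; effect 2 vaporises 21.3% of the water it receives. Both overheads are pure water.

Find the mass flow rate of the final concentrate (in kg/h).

1042 kg/h

water in feed = 2330×0.858 = 1999.1 kg/h.
After stage 1: water left = (1−0.548)×1999.1 = 903.61; stream total = 1234.5 kg/h.
After stage 2: water left = (1−0.213)×903.61 = 711.14; final concentrate = 1042 kg/h.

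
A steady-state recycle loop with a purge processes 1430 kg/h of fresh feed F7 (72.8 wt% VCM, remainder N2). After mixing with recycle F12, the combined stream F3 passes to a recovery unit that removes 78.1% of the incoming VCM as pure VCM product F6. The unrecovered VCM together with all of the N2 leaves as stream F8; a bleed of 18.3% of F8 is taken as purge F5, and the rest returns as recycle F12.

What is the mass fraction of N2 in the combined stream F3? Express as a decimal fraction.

N2 enters only via F7 and leaves only via the purge: 1430×0.272 = 0.183×(N2 in F8), and the recovery unit passes all N2, so N2 in F3 = N2 in F8 = 2125.5 kg/h.
VCM in F3: m_A = 1430×0.728 + (1−0.183)·(1−0.781)·m_A, so m_A = 1041/0.8211 = 1267.9 kg/h.
F3 = 1267.9 + 2125.5 = 3393.4 kg/h.
N2 fraction in F3 = 2125.5/3393.4 = 0.626.

0.626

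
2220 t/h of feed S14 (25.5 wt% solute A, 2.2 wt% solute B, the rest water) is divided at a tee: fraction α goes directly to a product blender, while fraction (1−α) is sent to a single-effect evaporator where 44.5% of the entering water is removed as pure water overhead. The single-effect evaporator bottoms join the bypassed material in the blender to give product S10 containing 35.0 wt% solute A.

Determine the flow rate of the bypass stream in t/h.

All 2220×0.255 = 566.1 t/h of solute A reaches S10, so S10 = 566.1/0.350 = 1617.4 t/h and vapour = 602.57 t/h.
The evaporator receives (1−α)·2220 of feed at 0.723 water and removes 0.445 of that water:
0.445×0.723×(1−α)×2220 = 602.57
(1−α) = 602.57/714.25 = 0.8436;  α = 0.1564.
Bypass flow = 0.1564×2220 = 347.12 t/h.

347.1 t/h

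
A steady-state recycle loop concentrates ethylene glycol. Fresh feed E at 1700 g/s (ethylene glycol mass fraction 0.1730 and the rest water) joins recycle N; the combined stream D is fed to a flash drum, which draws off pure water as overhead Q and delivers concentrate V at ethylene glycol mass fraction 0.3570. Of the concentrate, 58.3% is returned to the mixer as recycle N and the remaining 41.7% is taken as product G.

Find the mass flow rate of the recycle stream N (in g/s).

Overall ethylene glycol balance (none leaves overhead): ethylene glycol in fresh feed = ethylene glycol in product, i.e. 1700×0.173 = (1−0.583)·V·0.357.
V = 294.1/(0.357×0.417) = 1975.6 g/s.
Recycle N = 0.583×1975.6 = 1151.8 g/s.

1152 g/s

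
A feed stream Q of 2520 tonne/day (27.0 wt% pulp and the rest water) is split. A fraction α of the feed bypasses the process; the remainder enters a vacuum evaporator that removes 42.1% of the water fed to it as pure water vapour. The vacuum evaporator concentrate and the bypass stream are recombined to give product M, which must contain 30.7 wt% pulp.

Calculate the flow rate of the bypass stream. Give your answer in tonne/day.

All 2520×0.270 = 680.4 tonne/day of pulp reaches M, so M = 680.4/0.307 = 2216.3 tonne/day and vapour = 303.71 tonne/day.
The evaporator receives (1−α)·2520 of feed at 0.730 water and removes 0.421 of that water:
0.421×0.730×(1−α)×2520 = 303.71
(1−α) = 303.71/774.47 = 0.3922;  α = 0.6078.
Bypass flow = 0.6078×2520 = 1531.8 tonne/day.

1532 tonne/day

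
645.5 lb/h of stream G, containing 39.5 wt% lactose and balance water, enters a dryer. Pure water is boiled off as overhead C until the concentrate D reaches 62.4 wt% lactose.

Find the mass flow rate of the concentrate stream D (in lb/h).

408.6 lb/h

lactose is conserved: 645.5×0.395 = 254.97 lb/h all reports to the concentrate.
Concentrate = 254.97/(target fraction) = 408.61 lb/h.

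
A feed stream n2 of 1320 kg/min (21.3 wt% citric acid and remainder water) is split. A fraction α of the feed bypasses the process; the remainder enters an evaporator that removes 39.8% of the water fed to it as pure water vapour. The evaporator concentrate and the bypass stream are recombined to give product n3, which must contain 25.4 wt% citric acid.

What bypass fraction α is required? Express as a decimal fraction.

0.485

All 1320×0.213 = 281.16 kg/min of citric acid reaches n3, so n3 = 281.16/0.254 = 1106.9 kg/min and vapour = 213.07 kg/min.
The evaporator receives (1−α)·1320 of feed at 0.787 water and removes 0.398 of that water:
0.398×0.787×(1−α)×1320 = 213.07
(1−α) = 213.07/413.46 = 0.5153;  α = 0.4847.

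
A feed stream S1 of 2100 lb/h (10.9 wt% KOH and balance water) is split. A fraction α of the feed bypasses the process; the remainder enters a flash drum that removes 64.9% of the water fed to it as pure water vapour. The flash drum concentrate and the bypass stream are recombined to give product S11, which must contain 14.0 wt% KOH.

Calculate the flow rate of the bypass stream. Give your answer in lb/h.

1296 lb/h

All 2100×0.109 = 228.9 lb/h of KOH reaches S11, so S11 = 228.9/0.140 = 1635 lb/h and vapour = 465 lb/h.
The evaporator receives (1−α)·2100 of feed at 0.891 water and removes 0.649 of that water:
0.649×0.891×(1−α)×2100 = 465
(1−α) = 465/1214.3 = 0.3829;  α = 0.6171.
Bypass flow = 0.6171×2100 = 1295.9 lb/h.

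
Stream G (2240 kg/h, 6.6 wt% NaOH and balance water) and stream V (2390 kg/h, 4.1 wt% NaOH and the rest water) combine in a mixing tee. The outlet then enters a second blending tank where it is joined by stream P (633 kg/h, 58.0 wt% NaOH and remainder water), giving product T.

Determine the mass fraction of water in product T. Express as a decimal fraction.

Overall, product flow = 5263 kg/h.
water in = 2240×0.934 + 2390×0.959 + 633×0.420 = 4650 kg/h.
water fraction in T = 0.8835.

0.8835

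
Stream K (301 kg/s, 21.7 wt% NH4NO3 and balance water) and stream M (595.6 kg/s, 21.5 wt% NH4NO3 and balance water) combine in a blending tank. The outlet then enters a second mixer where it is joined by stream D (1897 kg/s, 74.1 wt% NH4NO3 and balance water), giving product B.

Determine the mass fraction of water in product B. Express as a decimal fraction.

0.428

Overall, product flow = 2793.6 kg/s.
water in = 301×0.783 + 595.6×0.785 + 1897×0.259 = 1194.6 kg/s.
water fraction in B = 0.428.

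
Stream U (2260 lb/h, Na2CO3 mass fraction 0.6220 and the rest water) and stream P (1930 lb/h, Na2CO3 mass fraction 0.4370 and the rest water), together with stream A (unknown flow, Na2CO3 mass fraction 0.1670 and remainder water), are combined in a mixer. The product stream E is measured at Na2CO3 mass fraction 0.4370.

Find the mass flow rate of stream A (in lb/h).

Let A be the unknown flow. Total out = 4190 + A.
Na2CO3 balance: 2249.1 + 0.167·A = 0.437·(4190 + A)
(0.167 − 0.437)·A = 0.437×4190 − 2249.1 = -418.1
A = -418.1 / -0.270 = 1548.5 lb/h

1549 lb/h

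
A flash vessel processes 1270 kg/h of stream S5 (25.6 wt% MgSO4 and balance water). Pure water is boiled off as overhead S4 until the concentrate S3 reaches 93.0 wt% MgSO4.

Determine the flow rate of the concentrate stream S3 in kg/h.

MgSO4 is conserved: 1270×0.256 = 325.12 kg/h all reports to the concentrate.
Concentrate = 325.12/(target fraction) = 349.59 kg/h.

349.6 kg/h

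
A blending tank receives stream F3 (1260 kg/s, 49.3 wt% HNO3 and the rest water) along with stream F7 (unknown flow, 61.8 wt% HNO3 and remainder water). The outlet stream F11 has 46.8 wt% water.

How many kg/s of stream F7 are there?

571.4 kg/s

Let F7 be the unknown flow. Total out = 1260 + F7.
water balance: 638.82 + 0.382·F7 = 0.468·(1260 + F7)
(0.382 − 0.468)·F7 = 0.468×1260 − 638.82 = -49.14
F7 = -49.14 / -0.086 = 571.4 kg/s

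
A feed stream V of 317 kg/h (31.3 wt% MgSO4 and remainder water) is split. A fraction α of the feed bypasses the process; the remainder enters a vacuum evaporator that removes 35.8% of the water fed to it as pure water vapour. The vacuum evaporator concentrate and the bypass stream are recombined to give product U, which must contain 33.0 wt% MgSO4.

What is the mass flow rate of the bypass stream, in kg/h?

250.6 kg/h

All 317×0.313 = 99.221 kg/h of MgSO4 reaches U, so U = 99.221/0.330 = 300.67 kg/h and vapour = 16.33 kg/h.
The evaporator receives (1−α)·317 of feed at 0.687 water and removes 0.358 of that water:
0.358×0.687×(1−α)×317 = 16.33
(1−α) = 16.33/77.965 = 0.2095;  α = 0.7905.
Bypass flow = 0.7905×317 = 250.6 kg/h.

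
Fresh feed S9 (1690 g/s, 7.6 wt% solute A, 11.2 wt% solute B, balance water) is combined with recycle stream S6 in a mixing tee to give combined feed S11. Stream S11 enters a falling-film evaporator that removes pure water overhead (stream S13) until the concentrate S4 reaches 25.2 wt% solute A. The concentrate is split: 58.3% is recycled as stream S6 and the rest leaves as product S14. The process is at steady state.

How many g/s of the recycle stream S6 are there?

Overall solute A balance (none leaves overhead): solute A in fresh feed = solute A in product, i.e. 1690×0.076 = (1−0.583)·S4·0.252.
S4 = 128.44/(0.252×0.417) = 1222.3 g/s.
Recycle S6 = 0.583×1222.3 = 712.58 g/s.

712.6 g/s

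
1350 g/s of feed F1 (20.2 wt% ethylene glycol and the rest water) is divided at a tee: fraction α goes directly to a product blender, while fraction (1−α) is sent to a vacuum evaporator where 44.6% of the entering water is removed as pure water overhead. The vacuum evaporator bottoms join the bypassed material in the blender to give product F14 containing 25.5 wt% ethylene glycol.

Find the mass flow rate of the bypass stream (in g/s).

All 1350×0.202 = 272.7 g/s of ethylene glycol reaches F14, so F14 = 272.7/0.255 = 1069.4 g/s and vapour = 280.59 g/s.
The evaporator receives (1−α)·1350 of feed at 0.798 water and removes 0.446 of that water:
0.446×0.798×(1−α)×1350 = 280.59
(1−α) = 280.59/480.48 = 0.5840;  α = 0.4160.
Bypass flow = 0.4160×1350 = 561.63 g/s.

561.6 g/s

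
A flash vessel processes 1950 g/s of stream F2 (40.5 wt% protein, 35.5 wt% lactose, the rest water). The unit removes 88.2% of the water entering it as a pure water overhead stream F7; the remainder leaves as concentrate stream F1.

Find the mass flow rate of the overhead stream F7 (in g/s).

water entering = 1950×0.240 = 468 g/s; overhead removed = 0.882×468 = 412.78 g/s.

412.8 g/s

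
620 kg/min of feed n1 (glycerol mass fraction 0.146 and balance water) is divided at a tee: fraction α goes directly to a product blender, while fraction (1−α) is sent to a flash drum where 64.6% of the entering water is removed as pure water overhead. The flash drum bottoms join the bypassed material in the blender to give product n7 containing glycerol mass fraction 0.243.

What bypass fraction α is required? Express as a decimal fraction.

0.276

All 620×0.146 = 90.52 kg/min of glycerol reaches n7, so n7 = 90.52/0.243 = 372.51 kg/min and vapour = 247.49 kg/min.
The evaporator receives (1−α)·620 of feed at 0.854 water and removes 0.646 of that water:
0.646×0.854×(1−α)×620 = 247.49
(1−α) = 247.49/342.04 = 0.7236;  α = 0.2764.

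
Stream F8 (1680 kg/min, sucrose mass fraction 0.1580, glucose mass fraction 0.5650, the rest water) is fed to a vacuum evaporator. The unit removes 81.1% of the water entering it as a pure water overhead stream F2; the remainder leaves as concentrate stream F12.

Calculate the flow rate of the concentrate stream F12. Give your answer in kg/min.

water entering = 1680×0.277 = 465.36 kg/min; overhead removed = 0.811×465.36 = 377.41 kg/min.
Concentrate = 1680 − 377.41 = 1302.6 kg/min.

1303 kg/min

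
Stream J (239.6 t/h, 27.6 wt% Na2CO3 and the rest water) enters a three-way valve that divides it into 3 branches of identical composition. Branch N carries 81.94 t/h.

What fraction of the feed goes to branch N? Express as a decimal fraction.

Fraction to N = 81.94/239.6 = 0.3420.

0.342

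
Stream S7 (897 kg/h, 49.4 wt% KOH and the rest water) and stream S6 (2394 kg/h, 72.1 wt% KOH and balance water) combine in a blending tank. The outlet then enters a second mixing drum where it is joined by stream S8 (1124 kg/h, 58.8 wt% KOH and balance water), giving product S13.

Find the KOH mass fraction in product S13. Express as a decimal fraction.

Overall, product flow = 4415 kg/h.
KOH in = 897×0.494 + 2394×0.721 + 1124×0.588 = 2830.1 kg/h.
KOH fraction in S13 = 0.641.

0.641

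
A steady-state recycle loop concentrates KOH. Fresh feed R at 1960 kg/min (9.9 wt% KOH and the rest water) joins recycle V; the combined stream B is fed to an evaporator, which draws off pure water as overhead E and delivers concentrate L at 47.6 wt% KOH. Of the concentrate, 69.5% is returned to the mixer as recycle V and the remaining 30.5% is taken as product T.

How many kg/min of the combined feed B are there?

Overall KOH balance (none leaves overhead): KOH in fresh feed = KOH in product, i.e. 1960×0.099 = (1−0.695)·L·0.476.
L = 194.04/(0.476×0.305) = 1336.5 kg/min.
Recycle V = 0.695×1336.5 = 928.9 kg/min.
Combined feed B = 1960 + 928.9 = 2888.9 kg/min.

2889 kg/min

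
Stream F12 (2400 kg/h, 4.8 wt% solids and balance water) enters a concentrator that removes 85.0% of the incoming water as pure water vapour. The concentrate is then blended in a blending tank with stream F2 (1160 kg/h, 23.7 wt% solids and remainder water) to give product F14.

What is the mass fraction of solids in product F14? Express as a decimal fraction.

Vapour removed = 0.850×0.952×2400 = 1942.1 kg/h; concentrate = 457.92 kg/h.
solids reaching the mixer = 115.2 (from concentrate) + 1160×0.237 = 390.12 kg/h.
Product flow = 457.92 + 1160 = 1617.9 kg/h; solids fraction = 0.241.

0.241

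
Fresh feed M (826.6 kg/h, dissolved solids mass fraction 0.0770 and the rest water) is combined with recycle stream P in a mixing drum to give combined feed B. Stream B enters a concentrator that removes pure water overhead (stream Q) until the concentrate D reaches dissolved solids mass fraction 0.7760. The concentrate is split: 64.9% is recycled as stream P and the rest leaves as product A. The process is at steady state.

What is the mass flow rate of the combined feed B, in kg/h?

Overall dissolved solids balance (none leaves overhead): dissolved solids in fresh feed = dissolved solids in product, i.e. 826.6×0.077 = (1−0.649)·D·0.776.
D = 63.648/(0.776×0.351) = 233.68 kg/h.
Recycle P = 0.649×233.68 = 151.66 kg/h.
Combined feed B = 826.6 + 151.66 = 978.26 kg/h.

978.3 kg/h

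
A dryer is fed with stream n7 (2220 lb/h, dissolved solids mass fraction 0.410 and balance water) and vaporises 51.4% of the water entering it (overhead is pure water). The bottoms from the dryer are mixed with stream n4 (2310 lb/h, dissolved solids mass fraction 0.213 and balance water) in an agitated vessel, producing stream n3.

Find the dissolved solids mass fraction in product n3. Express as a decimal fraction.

0.364

Vapour removed = 0.514×0.590×2220 = 673.24 lb/h; concentrate = 1546.8 lb/h.
dissolved solids reaching the mixer = 910.2 (from concentrate) + 2310×0.213 = 1402.2 lb/h.
Product flow = 1546.8 + 2310 = 3856.8 lb/h; dissolved solids fraction = 0.364.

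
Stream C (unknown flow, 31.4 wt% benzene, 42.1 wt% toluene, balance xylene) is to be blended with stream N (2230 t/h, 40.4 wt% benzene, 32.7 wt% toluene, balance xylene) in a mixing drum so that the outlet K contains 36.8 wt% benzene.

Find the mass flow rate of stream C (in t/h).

Let C be the unknown flow. Total out = 2230 + C.
benzene balance: 900.92 + 0.314·C = 0.368·(2230 + C)
(0.314 − 0.368)·C = 0.368×2230 − 900.92 = -80.28
C = -80.28 / -0.054 = 1486.7 t/h

1487 t/h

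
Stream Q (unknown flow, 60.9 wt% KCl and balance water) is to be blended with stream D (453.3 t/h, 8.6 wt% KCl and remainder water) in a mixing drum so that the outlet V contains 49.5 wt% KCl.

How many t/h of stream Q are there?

1626 t/h

Let Q be the unknown flow. Total out = 453.3 + Q.
KCl balance: 38.984 + 0.609·Q = 0.495·(453.3 + Q)
(0.609 − 0.495)·Q = 0.495×453.3 − 38.984 = 185.4
Q = 185.4 / 0.114 = 1626.3 t/h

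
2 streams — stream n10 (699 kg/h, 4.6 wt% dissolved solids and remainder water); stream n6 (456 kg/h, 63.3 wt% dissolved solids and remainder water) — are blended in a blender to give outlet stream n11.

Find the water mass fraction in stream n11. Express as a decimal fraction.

0.722

Total flow out = 699 + 456 = 1155 kg/h.
water in = 699×0.954 + 456×0.367 = 834.2 kg/h.
water mass fraction in n11 = 834.2/1155 = 0.722.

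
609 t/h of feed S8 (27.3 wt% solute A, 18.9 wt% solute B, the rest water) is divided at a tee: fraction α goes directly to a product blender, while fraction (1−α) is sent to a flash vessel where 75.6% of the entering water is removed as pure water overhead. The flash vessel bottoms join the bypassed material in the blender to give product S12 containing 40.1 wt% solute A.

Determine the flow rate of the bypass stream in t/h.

131.1 t/h

All 609×0.273 = 166.26 t/h of solute A reaches S12, so S12 = 166.26/0.401 = 414.61 t/h and vapour = 194.39 t/h.
The evaporator receives (1−α)·609 of feed at 0.538 water and removes 0.756 of that water:
0.756×0.538×(1−α)×609 = 194.39
(1−α) = 194.39/247.7 = 0.7848;  α = 0.2152.
Bypass flow = 0.2152×609 = 131.05 t/h.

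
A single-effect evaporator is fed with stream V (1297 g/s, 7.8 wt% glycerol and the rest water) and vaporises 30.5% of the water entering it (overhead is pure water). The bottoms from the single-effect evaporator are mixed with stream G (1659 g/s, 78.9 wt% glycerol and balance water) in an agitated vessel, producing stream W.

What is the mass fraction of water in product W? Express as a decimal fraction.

Vapour removed = 0.305×0.922×1297 = 364.73 g/s; concentrate = 932.27 g/s.
water reaching the mixer = 831.1 (from concentrate) + 1659×0.211 = 1181.2 g/s.
Product flow = 932.27 + 1659 = 2591.3 g/s; water fraction = 0.456.

0.456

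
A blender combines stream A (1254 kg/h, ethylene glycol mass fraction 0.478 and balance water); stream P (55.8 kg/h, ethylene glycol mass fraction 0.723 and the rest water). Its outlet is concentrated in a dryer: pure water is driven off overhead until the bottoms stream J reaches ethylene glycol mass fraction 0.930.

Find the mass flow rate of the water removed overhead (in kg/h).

621.9 kg/h

ethylene glycol entering = 1254×0.478 + 55.8×0.723 = 639.76 kg/h.
All ethylene glycol reports to J, so J = 639.76/0.930 = 687.91 kg/h.
Total feed = 1309.8 kg/h; overhead = 1309.8 − 687.91 = 621.89 kg/h.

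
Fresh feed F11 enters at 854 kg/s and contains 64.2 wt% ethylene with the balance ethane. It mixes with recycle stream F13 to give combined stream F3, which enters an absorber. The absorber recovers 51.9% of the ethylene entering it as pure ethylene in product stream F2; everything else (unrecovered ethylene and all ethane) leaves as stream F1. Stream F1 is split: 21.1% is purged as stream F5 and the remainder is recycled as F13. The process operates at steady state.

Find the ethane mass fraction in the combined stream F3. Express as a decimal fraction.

ethane enters only via F11 and leaves only via the purge: 854×0.358 = 0.211×(ethane in F1), and the absorber passes all ethane, so ethane in F3 = ethane in F1 = 1449 kg/s.
ethylene in F3: m_A = 854×0.642 + (1−0.211)·(1−0.519)·m_A, so m_A = 548.27/0.6205 = 883.6 kg/s.
F3 = 883.6 + 1449 = 2332.6 kg/s.
ethane fraction in F3 = 1449/2332.6 = 0.621.

0.621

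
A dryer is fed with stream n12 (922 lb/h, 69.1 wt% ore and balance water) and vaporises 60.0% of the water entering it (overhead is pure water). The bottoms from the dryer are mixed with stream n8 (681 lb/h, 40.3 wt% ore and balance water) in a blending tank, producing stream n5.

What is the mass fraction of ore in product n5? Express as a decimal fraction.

Vapour removed = 0.600×0.309×922 = 170.94 lb/h; concentrate = 751.06 lb/h.
ore reaching the mixer = 637.1 (from concentrate) + 681×0.403 = 911.55 lb/h.
Product flow = 751.06 + 681 = 1432.1 lb/h; ore fraction = 0.637.

0.637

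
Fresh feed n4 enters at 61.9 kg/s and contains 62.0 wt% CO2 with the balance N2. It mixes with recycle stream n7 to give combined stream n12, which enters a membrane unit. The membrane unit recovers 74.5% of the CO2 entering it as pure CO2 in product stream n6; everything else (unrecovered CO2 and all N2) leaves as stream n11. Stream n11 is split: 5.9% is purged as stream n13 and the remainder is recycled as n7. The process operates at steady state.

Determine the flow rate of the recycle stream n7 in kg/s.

N2 enters only via n4 and leaves only via the purge: 61.9×0.380 = 0.059×(N2 in n11), and the membrane unit passes all N2, so N2 in n12 = N2 in n11 = 398.68 kg/s.
CO2 in n12: m_A = 61.9×0.620 + (1−0.059)·(1−0.745)·m_A, so m_A = 38.378/0.7600 = 50.494 kg/s.
n11 = (1−0.745)×50.494 + 398.68 = 411.55 kg/s.
Recycle n7 = (1−0.059)×411.55 = 387.27 kg/s.

387.3 kg/s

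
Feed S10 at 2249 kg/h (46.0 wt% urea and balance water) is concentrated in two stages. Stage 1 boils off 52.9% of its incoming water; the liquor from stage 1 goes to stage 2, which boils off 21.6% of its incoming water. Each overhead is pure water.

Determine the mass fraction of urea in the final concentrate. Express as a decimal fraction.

0.698

water in feed = 2249×0.540 = 1214.5 kg/h.
After stage 1: water left = (1−0.529)×1214.5 = 572.01; stream total = 1606.6 kg/h.
After stage 2: water left = (1−0.216)×572.01 = 448.46; final concentrate = 1483 kg/h.
urea fraction = 1034.5/1483 = 0.698.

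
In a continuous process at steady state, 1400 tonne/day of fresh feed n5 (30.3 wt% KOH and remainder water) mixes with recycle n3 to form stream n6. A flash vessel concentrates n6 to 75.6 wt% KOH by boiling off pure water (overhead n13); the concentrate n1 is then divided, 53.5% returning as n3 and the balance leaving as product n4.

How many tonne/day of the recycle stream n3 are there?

645.6 tonne/day

Overall KOH balance (none leaves overhead): KOH in fresh feed = KOH in product, i.e. 1400×0.303 = (1−0.535)·n1·0.756.
n1 = 424.2/(0.756×0.465) = 1206.7 tonne/day.
Recycle n3 = 0.535×1206.7 = 645.58 tonne/day.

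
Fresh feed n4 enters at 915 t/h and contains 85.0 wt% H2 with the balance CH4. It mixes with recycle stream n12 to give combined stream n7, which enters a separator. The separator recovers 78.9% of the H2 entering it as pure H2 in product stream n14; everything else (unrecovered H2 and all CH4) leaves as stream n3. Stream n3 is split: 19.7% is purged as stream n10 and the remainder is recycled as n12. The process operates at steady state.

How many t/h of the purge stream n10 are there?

176.2 t/h

CH4 enters only via n4 and leaves only via the purge: 915×0.150 = 0.197×(CH4 in n3), and the separator passes all CH4, so CH4 in n7 = CH4 in n3 = 696.7 t/h.
H2 in n7: m_A = 915×0.850 + (1−0.197)·(1−0.789)·m_A, so m_A = 777.75/0.8306 = 936.41 t/h.
n3 = (1−0.789)×936.41 + 696.7 = 894.28 t/h.
Purge n10 = 0.197×894.28 = 176.17 t/h.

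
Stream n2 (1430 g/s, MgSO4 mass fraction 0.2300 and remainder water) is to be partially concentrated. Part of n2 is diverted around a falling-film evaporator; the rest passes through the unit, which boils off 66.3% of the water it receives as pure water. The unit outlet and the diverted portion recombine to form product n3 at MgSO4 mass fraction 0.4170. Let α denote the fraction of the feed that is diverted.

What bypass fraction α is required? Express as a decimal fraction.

0.122

All 1430×0.230 = 328.9 g/s of MgSO4 reaches n3, so n3 = 328.9/0.417 = 788.73 g/s and vapour = 641.27 g/s.
The evaporator receives (1−α)·1430 of feed at 0.770 water and removes 0.663 of that water:
0.663×0.770×(1−α)×1430 = 641.27
(1−α) = 641.27/730.03 = 0.8784;  α = 0.1216.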